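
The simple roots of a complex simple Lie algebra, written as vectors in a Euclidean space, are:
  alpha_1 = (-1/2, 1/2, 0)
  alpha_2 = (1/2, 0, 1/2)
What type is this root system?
Compute the Cartan integers a_ij = 2(alpha_i, alpha_j)/(alpha_j, alpha_j); the resulting 2x2 Cartan matrix is
[[2, -1], [-1, 2]].
All simple roots have the same length, so the diagram is simply laced. The associated Dynkin diagram is a chain of 2 nodes with single edges (A_2), so the type is A_2 (the algebra sl(3)).

A_2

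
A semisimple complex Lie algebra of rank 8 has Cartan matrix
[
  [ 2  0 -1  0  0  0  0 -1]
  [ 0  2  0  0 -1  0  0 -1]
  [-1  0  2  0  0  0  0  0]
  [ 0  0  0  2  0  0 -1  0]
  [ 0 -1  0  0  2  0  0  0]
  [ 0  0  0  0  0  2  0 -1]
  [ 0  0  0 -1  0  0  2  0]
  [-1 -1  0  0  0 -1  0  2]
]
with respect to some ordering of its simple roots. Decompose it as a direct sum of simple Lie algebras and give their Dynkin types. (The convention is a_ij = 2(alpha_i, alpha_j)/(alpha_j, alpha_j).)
The diagram associated to this matrix has two connected components: the simple roots {alpha_4, alpha_7} form a chain of 2 nodes with single edges (A_2), and {alpha_1, alpha_2, alpha_3, alpha_5, alpha_6, alpha_8} form a chain of 5 nodes with one extra node attached to the third node from one end (E_6). A semisimple Lie algebra decomposes uniquely as the direct sum of simple ideals, one per connected component of its Dynkin diagram, so g ≅ A_2 ⊕ E_6 (dimension 8 + 78 = 86).

A2 + E6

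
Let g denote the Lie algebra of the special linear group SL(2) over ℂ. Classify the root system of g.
This is sl(2), which has dimension 2^2 - 1 = 3 and rank 2 - 1 = 1 (a Cartan subalgebra is the diagonal traceless matrices). In the classification of classical Lie algebras, the special linear algebra sl(n+1) has type A_n; here n = 1, so the Dynkin diagram is a chain of 1 nodes with single edges (A_1). Hence the type is A_1.

A_1 (sl(2))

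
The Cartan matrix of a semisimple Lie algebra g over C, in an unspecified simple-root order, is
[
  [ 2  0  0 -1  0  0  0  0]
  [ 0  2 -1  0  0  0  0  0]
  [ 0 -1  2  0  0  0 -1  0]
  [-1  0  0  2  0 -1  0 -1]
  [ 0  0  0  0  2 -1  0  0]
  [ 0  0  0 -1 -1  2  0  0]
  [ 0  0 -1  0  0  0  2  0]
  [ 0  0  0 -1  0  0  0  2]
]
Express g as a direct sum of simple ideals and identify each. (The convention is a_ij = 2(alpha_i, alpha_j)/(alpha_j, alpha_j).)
A_3 (sl(4)) + D_5 (so(10))

The diagram associated to this matrix has two connected components: the simple roots {alpha_2, alpha_3, alpha_7} form a chain of 3 nodes with single edges (A_3), and {alpha_1, alpha_4, alpha_5, alpha_6, alpha_8} form a chain of 3 nodes with a fork of two nodes at one end (D_5). A semisimple Lie algebra decomposes uniquely as the direct sum of simple ideals, one per connected component of its Dynkin diagram, so g ≅ A_3 ⊕ D_5 (dimension 15 + 45 = 60).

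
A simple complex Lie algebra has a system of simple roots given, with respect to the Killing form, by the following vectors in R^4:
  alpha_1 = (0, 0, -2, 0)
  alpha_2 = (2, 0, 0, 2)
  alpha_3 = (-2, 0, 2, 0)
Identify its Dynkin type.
B3

Compute the Cartan integers a_ij = 2(alpha_i, alpha_j)/(alpha_j, alpha_j); the resulting 3x3 Cartan matrix is
[[2, 0, -1], [0, 2, -1], [-2, -1, 2]].
The roots have two lengths (squared-length ratio 2:1); the short ones are alpha_{1}. The associated Dynkin diagram is a chain of 3 nodes with a double edge at one end; the terminal node there is the unique short simple root (B_3), so the type is B_3 (the algebra so(7)).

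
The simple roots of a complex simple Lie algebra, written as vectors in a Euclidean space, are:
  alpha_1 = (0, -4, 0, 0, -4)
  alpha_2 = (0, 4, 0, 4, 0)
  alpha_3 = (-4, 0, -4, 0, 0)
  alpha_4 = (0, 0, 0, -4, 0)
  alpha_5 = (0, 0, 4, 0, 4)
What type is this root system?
Compute the Cartan integers a_ij = 2(alpha_i, alpha_j)/(alpha_j, alpha_j); the resulting 5x5 Cartan matrix is
[[2, -1, 0, 0, -1], [-1, 2, 0, -2, 0], [0, 0, 2, 0, -1], [0, -1, 0, 2, 0], [-1, 0, -1, 0, 2]].
The roots have two lengths (squared-length ratio 2:1); the short ones are alpha_{4}. The associated Dynkin diagram is a chain of 5 nodes with a double edge at one end; the terminal node there is the unique short simple root (B_5), so the type is B_5 (the algebra so(11)).

B_5 (so(11))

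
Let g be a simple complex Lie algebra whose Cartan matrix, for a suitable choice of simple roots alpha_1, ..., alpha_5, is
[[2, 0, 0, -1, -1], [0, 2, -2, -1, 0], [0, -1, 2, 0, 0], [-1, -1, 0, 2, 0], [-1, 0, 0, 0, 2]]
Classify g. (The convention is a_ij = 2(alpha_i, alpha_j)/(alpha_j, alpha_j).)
The matrix has rank 5 with 2's on the diagonal. Reading the off-diagonal entries as Dynkin edges (a single edge where a_ij = a_ji = -1; a double or triple edge where a_ij * a_ji = 2 or 3), the diagram is a chain of 5 nodes with a double edge at one end; the terminal node there is the unique short simple root (B_5). One simple-root ordering that puts it in standard form is (alpha_5, alpha_1, alpha_4, alpha_2, alpha_3). So the algebra is type B_5, i.e. so(11).

type B_5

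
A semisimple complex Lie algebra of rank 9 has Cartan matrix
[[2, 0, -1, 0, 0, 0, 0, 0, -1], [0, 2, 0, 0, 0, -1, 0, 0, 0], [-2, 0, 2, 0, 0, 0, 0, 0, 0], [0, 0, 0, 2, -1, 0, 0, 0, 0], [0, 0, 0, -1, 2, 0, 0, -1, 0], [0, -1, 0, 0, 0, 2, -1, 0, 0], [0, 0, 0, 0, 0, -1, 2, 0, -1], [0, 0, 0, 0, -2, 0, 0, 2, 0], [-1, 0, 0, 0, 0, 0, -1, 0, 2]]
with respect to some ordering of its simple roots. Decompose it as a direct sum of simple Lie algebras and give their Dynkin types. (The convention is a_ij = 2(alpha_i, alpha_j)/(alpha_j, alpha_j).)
The diagram associated to this matrix has two connected components: the simple roots {alpha_4, alpha_5, alpha_8} form a chain of 3 nodes with a double edge at one end; the terminal node there is the unique long simple root (C_3), and {alpha_1, alpha_2, alpha_3, alpha_6, alpha_7, alpha_9} form a chain of 6 nodes with a double edge at one end; the terminal node there is the unique long simple root (C_6). A semisimple Lie algebra decomposes uniquely as the direct sum of simple ideals, one per connected component of its Dynkin diagram, so g ≅ C_3 ⊕ C_6 (dimension 21 + 78 = 99).

C_3 ⊕ C_6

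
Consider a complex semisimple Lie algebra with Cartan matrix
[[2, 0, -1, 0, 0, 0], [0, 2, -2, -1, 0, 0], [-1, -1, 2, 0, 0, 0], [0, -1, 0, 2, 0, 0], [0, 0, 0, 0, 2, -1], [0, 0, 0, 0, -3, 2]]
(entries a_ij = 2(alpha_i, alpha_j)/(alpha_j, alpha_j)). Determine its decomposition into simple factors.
F_4 + G_2

The diagram associated to this matrix has two connected components: the simple roots {alpha_1, alpha_2, alpha_3, alpha_4} form a chain of 4 nodes with a double edge between the middle two (F_4), and {alpha_5, alpha_6} form two nodes joined by a triple edge (G_2). A semisimple Lie algebra decomposes uniquely as the direct sum of simple ideals, one per connected component of its Dynkin diagram, so g ≅ F_4 ⊕ G_2 (dimension 52 + 14 = 66).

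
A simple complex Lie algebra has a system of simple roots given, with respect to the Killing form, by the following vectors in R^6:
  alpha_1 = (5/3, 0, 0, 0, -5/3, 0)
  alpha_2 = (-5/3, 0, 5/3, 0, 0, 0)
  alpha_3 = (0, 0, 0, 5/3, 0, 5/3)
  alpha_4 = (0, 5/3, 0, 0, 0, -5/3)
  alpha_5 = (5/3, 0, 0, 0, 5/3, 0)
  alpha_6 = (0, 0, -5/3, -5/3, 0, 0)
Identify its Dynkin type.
Compute the Cartan integers a_ij = 2(alpha_i, alpha_j)/(alpha_j, alpha_j); the resulting 6x6 Cartan matrix is
[[2, -1, 0, 0, 0, 0], [-1, 2, 0, 0, -1, -1], [0, 0, 2, -1, 0, -1], [0, 0, -1, 2, 0, 0], [0, -1, 0, 0, 2, 0], [0, -1, -1, 0, 0, 2]].
All simple roots have the same length, so the diagram is simply laced. The associated Dynkin diagram is a chain of 4 nodes with a fork of two nodes at one end (D_6), so the type is D_6 (the algebra so(12)).

D_6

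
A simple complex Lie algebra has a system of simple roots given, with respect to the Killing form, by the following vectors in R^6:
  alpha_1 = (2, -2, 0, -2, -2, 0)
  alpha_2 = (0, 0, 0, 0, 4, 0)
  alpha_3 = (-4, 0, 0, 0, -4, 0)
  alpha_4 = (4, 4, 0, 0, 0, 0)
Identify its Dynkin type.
Compute the Cartan integers a_ij = 2(alpha_i, alpha_j)/(alpha_j, alpha_j); the resulting 4x4 Cartan matrix is
[[2, -1, 0, 0], [-1, 2, -1, 0], [0, -2, 2, -1], [0, 0, -1, 2]].
The roots have two lengths (squared-length ratio 2:1); the short ones are alpha_{1,2}. The associated Dynkin diagram is a chain of 4 nodes with a double edge between the middle two (F_4), so the type is F_4.

type F_4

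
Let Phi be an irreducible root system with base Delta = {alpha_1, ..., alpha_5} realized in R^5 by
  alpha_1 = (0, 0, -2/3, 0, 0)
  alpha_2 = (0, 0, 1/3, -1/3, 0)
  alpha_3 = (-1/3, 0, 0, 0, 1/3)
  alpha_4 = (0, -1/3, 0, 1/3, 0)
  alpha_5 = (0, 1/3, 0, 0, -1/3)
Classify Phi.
C_5 (sp(10))

Compute the Cartan integers a_ij = 2(alpha_i, alpha_j)/(alpha_j, alpha_j); the resulting 5x5 Cartan matrix is
[[2, -2, 0, 0, 0], [-1, 2, 0, -1, 0], [0, 0, 2, 0, -1], [0, -1, 0, 2, -1], [0, 0, -1, -1, 2]].
The roots have two lengths (squared-length ratio 2:1); the short ones are alpha_{2,3,4,5}. The associated Dynkin diagram is a chain of 5 nodes with a double edge at one end; the terminal node there is the unique long simple root (C_5), so the type is C_5 (the algebra sp(10)).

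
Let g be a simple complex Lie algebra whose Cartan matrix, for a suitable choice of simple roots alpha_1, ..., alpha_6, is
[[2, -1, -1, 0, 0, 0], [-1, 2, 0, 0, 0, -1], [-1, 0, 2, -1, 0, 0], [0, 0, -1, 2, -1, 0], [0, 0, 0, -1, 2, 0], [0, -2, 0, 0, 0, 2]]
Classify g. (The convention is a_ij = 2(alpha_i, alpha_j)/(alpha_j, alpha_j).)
The matrix has rank 6 with 2's on the diagonal. Reading the off-diagonal entries as Dynkin edges (a single edge where a_ij = a_ji = -1; a double or triple edge where a_ij * a_ji = 2 or 3), the diagram is a chain of 6 nodes with a double edge at one end; the terminal node there is the unique long simple root (C_6). One simple-root ordering that puts it in standard form is (alpha_5, alpha_4, alpha_3, alpha_1, alpha_2, alpha_6). So the algebra is type C_6, i.e. sp(12).

C_6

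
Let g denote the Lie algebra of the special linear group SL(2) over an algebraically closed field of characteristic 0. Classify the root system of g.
A_1 (sl(2))

This is sl(2), which has dimension 2^2 - 1 = 3 and rank 2 - 1 = 1 (a Cartan subalgebra is the diagonal traceless matrices). In the classification of classical Lie algebras, the special linear algebra sl(n+1) has type A_n; here n = 1, so the Dynkin diagram is a chain of 1 nodes with single edges (A_1). Hence the type is A_1.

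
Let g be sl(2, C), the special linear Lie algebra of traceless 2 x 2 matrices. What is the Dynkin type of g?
A1

This is sl(2), which has dimension 2^2 - 1 = 3 and rank 2 - 1 = 1 (a Cartan subalgebra is the diagonal traceless matrices). In the classification of classical Lie algebras, the special linear algebra sl(n+1) has type A_n; here n = 1, so the Dynkin diagram is a chain of 1 nodes with single edges (A_1). Hence the type is A_1.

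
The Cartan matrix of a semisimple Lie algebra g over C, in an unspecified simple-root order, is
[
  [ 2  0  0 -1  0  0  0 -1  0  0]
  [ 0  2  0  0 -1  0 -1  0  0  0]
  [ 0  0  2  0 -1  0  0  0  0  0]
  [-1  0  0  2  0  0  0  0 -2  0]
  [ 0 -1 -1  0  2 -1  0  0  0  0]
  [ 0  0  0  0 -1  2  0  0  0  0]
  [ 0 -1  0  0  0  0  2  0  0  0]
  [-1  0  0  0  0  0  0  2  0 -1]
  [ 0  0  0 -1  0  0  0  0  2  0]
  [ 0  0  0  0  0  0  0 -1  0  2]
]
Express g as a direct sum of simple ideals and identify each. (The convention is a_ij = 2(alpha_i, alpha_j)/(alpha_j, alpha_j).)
The diagram associated to this matrix has two connected components: the simple roots {alpha_1, alpha_4, alpha_8, alpha_9, alpha_10} form a chain of 5 nodes with a double edge at one end; the terminal node there is the unique short simple root (B_5), and {alpha_2, alpha_3, alpha_5, alpha_6, alpha_7} form a chain of 3 nodes with a fork of two nodes at one end (D_5). A semisimple Lie algebra decomposes uniquely as the direct sum of simple ideals, one per connected component of its Dynkin diagram, so g ≅ B_5 ⊕ D_5 (dimension 55 + 45 = 100).

B_5 (so(11)) + D_5 (so(10))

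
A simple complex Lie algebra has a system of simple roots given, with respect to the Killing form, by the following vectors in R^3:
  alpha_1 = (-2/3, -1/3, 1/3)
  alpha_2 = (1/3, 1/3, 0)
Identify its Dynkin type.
Compute the Cartan integers a_ij = 2(alpha_i, alpha_j)/(alpha_j, alpha_j); the resulting 2x2 Cartan matrix is
[[2, -3], [-1, 2]].
The roots have two lengths (squared-length ratio 3:1); the short ones are alpha_{2}. The associated Dynkin diagram is two nodes joined by a triple edge (G_2), so the type is G_2.

G_2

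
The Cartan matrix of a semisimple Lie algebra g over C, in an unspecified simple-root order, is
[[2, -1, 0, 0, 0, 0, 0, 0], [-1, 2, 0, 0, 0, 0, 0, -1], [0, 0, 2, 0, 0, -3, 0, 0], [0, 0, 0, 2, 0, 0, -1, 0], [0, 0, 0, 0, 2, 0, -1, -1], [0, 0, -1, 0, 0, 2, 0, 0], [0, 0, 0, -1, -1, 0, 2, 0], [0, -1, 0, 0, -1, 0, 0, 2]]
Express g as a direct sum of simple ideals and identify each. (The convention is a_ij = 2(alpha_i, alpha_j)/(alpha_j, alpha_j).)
The diagram associated to this matrix has two connected components: the simple roots {alpha_1, alpha_2, alpha_4, alpha_5, alpha_7, alpha_8} form a chain of 6 nodes with single edges (A_6), and {alpha_3, alpha_6} form two nodes joined by a triple edge (G_2). A semisimple Lie algebra decomposes uniquely as the direct sum of simple ideals, one per connected component of its Dynkin diagram, so g ≅ A_6 ⊕ G_2 (dimension 48 + 14 = 62).

A_6 ⊕ G_2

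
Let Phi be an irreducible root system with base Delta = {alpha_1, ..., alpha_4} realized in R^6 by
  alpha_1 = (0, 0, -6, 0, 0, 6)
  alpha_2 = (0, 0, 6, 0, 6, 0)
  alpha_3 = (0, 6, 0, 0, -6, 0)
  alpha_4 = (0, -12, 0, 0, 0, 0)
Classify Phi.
C4

Compute the Cartan integers a_ij = 2(alpha_i, alpha_j)/(alpha_j, alpha_j); the resulting 4x4 Cartan matrix is
[[2, -1, 0, 0], [-1, 2, -1, 0], [0, -1, 2, -1], [0, 0, -2, 2]].
The roots have two lengths (squared-length ratio 2:1); the short ones are alpha_{1,2,3}. The associated Dynkin diagram is a chain of 4 nodes with a double edge at one end; the terminal node there is the unique long simple root (C_4), so the type is C_4 (the algebra sp(8)).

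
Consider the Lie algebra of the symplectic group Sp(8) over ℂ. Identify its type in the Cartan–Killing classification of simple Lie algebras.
This is sp(8), which has dimension 8(8+1)/2 = 36 and rank 8/2 = 4. In the classification of classical Lie algebras, the symplectic algebra sp(2n) has type C_n; here n = 4, so the Dynkin diagram is a chain of 4 nodes with a double edge at one end; the terminal node there is the unique long simple root (C_4). Hence the type is C_4.

C4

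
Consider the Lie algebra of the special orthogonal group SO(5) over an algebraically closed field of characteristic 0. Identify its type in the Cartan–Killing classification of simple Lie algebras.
This is so(5) with 5 odd, which has dimension 5(5-1)/2 = 10 and rank (5-1)/2 = 2. In the classification of classical Lie algebras, the orthogonal algebra so(2n+1) in an odd number of variables has type B_n; here n = 2, so the Dynkin diagram is a chain of 2 nodes with a double edge at one end; the terminal node there is the unique short simple root (B_2). Hence the type is B_2.

B2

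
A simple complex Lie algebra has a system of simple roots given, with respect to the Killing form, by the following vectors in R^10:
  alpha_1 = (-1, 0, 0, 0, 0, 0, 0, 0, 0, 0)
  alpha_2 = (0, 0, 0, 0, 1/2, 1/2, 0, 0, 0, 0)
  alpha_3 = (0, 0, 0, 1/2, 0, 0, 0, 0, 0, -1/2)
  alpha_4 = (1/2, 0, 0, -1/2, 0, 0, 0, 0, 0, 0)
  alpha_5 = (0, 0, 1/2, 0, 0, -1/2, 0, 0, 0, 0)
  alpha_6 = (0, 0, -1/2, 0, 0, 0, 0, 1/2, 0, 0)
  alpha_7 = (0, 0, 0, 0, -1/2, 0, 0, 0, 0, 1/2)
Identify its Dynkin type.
C_7

Compute the Cartan integers a_ij = 2(alpha_i, alpha_j)/(alpha_j, alpha_j); the resulting 7x7 Cartan matrix is
[[2, 0, 0, -2, 0, 0, 0], [0, 2, 0, 0, -1, 0, -1], [0, 0, 2, -1, 0, 0, -1], [-1, 0, -1, 2, 0, 0, 0], [0, -1, 0, 0, 2, -1, 0], [0, 0, 0, 0, -1, 2, 0], [0, -1, -1, 0, 0, 0, 2]].
The roots have two lengths (squared-length ratio 2:1); the short ones are alpha_{2,3,4,5,6,7}. The associated Dynkin diagram is a chain of 7 nodes with a double edge at one end; the terminal node there is the unique long simple root (C_7), so the type is C_7 (the algebra sp(14)).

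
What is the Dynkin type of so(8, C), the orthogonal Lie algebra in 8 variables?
This is so(8) with 8 even, which has dimension 8(8-1)/2 = 28 and rank 8/2 = 4. In the classification of classical Lie algebras, the orthogonal algebra so(2n) in an even number of variables has type D_n; here n = 4, so the Dynkin diagram is a chain of 2 nodes with a fork of two nodes at one end (D_4). Hence the type is D_4.

D_4 (so(8))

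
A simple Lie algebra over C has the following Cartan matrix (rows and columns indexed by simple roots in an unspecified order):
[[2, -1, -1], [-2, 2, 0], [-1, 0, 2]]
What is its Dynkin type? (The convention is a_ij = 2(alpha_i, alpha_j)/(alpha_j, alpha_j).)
The matrix has rank 3 with 2's on the diagonal. Reading the off-diagonal entries as Dynkin edges (a single edge where a_ij = a_ji = -1; a double or triple edge where a_ij * a_ji = 2 or 3), the diagram is a chain of 3 nodes with a double edge at one end; the terminal node there is the unique long simple root (C_3). One simple-root ordering that puts it in standard form is (alpha_3, alpha_1, alpha_2). So the algebra is type C_3, i.e. sp(6).

C3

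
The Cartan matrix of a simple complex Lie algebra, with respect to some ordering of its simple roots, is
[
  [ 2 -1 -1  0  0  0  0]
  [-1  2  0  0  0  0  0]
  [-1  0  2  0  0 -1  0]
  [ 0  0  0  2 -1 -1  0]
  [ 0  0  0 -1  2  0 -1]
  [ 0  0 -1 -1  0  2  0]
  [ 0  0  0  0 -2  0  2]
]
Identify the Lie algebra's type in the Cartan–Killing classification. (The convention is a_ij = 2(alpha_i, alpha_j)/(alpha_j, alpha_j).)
C_7

The matrix has rank 7 with 2's on the diagonal. Reading the off-diagonal entries as Dynkin edges (a single edge where a_ij = a_ji = -1; a double or triple edge where a_ij * a_ji = 2 or 3), the diagram is a chain of 7 nodes with a double edge at one end; the terminal node there is the unique long simple root (C_7). One simple-root ordering that puts it in standard form is (alpha_2, alpha_1, alpha_3, alpha_6, alpha_4, alpha_5, alpha_7). So the algebra is type C_7, i.e. sp(14).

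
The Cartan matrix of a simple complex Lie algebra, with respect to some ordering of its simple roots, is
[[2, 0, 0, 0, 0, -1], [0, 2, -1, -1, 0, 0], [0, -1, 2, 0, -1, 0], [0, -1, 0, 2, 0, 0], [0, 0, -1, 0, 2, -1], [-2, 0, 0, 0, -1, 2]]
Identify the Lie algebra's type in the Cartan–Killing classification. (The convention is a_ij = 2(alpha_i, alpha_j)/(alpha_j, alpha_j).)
B_6

The matrix has rank 6 with 2's on the diagonal. Reading the off-diagonal entries as Dynkin edges (a single edge where a_ij = a_ji = -1; a double or triple edge where a_ij * a_ji = 2 or 3), the diagram is a chain of 6 nodes with a double edge at one end; the terminal node there is the unique short simple root (B_6). One simple-root ordering that puts it in standard form is (alpha_4, alpha_2, alpha_3, alpha_5, alpha_6, alpha_1). So the algebra is type B_6, i.e. so(13).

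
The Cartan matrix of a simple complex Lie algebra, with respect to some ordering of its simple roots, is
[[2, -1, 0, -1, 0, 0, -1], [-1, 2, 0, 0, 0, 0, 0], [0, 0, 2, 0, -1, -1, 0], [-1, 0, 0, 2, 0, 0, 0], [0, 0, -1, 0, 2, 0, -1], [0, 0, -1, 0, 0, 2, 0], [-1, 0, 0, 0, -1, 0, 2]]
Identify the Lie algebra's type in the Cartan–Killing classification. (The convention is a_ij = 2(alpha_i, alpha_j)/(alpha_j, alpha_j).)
D_7

The matrix has rank 7 with 2's on the diagonal. Reading the off-diagonal entries as Dynkin edges (a single edge where a_ij = a_ji = -1; a double or triple edge where a_ij * a_ji = 2 or 3), the diagram is a chain of 5 nodes with a fork of two nodes at one end (D_7). One simple-root ordering that puts it in standard form is (alpha_6, alpha_3, alpha_5, alpha_7, alpha_1, alpha_4, alpha_2). So the algebra is type D_7, i.e. so(14).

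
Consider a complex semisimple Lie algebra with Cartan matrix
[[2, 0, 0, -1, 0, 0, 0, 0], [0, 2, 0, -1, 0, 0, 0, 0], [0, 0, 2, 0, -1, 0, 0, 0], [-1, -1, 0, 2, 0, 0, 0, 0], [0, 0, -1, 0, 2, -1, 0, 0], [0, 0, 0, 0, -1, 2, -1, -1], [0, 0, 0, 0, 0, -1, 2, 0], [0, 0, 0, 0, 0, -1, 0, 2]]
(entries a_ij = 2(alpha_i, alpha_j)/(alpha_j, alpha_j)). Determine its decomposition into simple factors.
The diagram associated to this matrix has two connected components: the simple roots {alpha_1, alpha_2, alpha_4} form a chain of 3 nodes with single edges (A_3), and {alpha_3, alpha_5, alpha_6, alpha_7, alpha_8} form a chain of 3 nodes with a fork of two nodes at one end (D_5). A semisimple Lie algebra decomposes uniquely as the direct sum of simple ideals, one per connected component of its Dynkin diagram, so g ≅ A_3 ⊕ D_5 (dimension 15 + 45 = 60).

A3 ⊕ D5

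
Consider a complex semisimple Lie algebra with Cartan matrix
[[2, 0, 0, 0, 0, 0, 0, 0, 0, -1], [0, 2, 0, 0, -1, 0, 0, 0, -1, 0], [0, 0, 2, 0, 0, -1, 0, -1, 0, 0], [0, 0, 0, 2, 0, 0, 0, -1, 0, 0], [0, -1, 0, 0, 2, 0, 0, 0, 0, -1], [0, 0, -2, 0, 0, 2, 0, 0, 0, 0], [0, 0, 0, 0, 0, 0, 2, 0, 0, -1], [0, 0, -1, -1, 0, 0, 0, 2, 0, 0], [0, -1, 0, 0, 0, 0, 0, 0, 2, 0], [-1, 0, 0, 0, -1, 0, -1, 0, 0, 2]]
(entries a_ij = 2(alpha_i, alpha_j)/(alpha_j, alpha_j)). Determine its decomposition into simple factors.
C_4 (sp(8)) + D_6 (so(12))

The diagram associated to this matrix has two connected components: the simple roots {alpha_3, alpha_4, alpha_6, alpha_8} form a chain of 4 nodes with a double edge at one end; the terminal node there is the unique long simple root (C_4), and {alpha_1, alpha_2, alpha_5, alpha_7, alpha_9, alpha_10} form a chain of 4 nodes with a fork of two nodes at one end (D_6). A semisimple Lie algebra decomposes uniquely as the direct sum of simple ideals, one per connected component of its Dynkin diagram, so g ≅ C_4 ⊕ D_6 (dimension 36 + 66 = 102).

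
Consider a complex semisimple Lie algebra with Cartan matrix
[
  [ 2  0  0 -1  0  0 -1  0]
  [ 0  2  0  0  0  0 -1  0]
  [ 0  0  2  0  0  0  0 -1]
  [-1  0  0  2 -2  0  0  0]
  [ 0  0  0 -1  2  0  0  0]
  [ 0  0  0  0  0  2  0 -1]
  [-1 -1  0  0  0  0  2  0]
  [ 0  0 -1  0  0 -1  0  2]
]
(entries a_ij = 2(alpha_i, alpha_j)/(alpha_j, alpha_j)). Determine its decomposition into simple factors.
The diagram associated to this matrix has two connected components: the simple roots {alpha_3, alpha_6, alpha_8} form a chain of 3 nodes with single edges (A_3), and {alpha_1, alpha_2, alpha_4, alpha_5, alpha_7} form a chain of 5 nodes with a double edge at one end; the terminal node there is the unique short simple root (B_5). A semisimple Lie algebra decomposes uniquely as the direct sum of simple ideals, one per connected component of its Dynkin diagram, so g ≅ A_3 ⊕ B_5 (dimension 15 + 55 = 70).

type A_3 + type B_5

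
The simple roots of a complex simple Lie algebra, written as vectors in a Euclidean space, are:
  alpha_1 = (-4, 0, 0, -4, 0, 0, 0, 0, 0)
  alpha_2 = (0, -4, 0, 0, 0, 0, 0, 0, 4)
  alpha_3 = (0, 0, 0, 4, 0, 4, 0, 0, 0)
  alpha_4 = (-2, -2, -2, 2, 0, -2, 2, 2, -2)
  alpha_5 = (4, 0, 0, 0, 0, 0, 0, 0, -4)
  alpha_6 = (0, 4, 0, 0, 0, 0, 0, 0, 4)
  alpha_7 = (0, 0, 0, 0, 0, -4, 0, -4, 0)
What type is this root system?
E_7

Compute the Cartan integers a_ij = 2(alpha_i, alpha_j)/(alpha_j, alpha_j); the resulting 7x7 Cartan matrix is
[[2, 0, -1, 0, -1, 0, 0], [0, 2, 0, 0, -1, 0, 0], [-1, 0, 2, 0, 0, 0, -1], [0, 0, 0, 2, 0, -1, 0], [-1, -1, 0, 0, 2, -1, 0], [0, 0, 0, -1, -1, 2, 0], [0, 0, -1, 0, 0, 0, 2]].
All simple roots have the same length, so the diagram is simply laced. The associated Dynkin diagram is a chain of 6 nodes with one extra node attached to the third node from one end (E_7), so the type is E_7.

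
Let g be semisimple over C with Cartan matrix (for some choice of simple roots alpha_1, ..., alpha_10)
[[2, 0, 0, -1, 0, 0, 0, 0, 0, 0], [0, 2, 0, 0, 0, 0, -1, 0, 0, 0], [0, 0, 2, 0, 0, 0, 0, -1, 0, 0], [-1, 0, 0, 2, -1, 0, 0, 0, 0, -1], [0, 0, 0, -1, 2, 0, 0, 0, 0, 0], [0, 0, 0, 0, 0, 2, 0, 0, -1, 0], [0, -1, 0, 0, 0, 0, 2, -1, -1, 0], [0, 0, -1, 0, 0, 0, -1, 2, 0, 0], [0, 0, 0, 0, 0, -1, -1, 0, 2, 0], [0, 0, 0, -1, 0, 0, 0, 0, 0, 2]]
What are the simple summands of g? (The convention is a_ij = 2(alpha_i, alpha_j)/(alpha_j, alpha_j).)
The diagram associated to this matrix has two connected components: the simple roots {alpha_1, alpha_4, alpha_5, alpha_10} form a chain of 2 nodes with a fork of two nodes at one end (D_4), and {alpha_2, alpha_3, alpha_6, alpha_7, alpha_8, alpha_9} form a chain of 5 nodes with one extra node attached to the third node from one end (E_6). A semisimple Lie algebra decomposes uniquely as the direct sum of simple ideals, one per connected component of its Dynkin diagram, so g ≅ D_4 ⊕ E_6 (dimension 28 + 78 = 106).

D_4 (so(8)) + E_6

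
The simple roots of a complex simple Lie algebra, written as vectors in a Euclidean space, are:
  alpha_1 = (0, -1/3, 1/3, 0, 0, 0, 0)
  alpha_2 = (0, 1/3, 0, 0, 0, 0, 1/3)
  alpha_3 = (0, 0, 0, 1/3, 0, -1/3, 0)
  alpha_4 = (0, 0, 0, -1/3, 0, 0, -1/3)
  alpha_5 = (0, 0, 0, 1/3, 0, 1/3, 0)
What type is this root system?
Compute the Cartan integers a_ij = 2(alpha_i, alpha_j)/(alpha_j, alpha_j); the resulting 5x5 Cartan matrix is
[[2, -1, 0, 0, 0], [-1, 2, 0, -1, 0], [0, 0, 2, -1, 0], [0, -1, -1, 2, -1], [0, 0, 0, -1, 2]].
All simple roots have the same length, so the diagram is simply laced. The associated Dynkin diagram is a chain of 3 nodes with a fork of two nodes at one end (D_5), so the type is D_5 (the algebra so(10)).

D_5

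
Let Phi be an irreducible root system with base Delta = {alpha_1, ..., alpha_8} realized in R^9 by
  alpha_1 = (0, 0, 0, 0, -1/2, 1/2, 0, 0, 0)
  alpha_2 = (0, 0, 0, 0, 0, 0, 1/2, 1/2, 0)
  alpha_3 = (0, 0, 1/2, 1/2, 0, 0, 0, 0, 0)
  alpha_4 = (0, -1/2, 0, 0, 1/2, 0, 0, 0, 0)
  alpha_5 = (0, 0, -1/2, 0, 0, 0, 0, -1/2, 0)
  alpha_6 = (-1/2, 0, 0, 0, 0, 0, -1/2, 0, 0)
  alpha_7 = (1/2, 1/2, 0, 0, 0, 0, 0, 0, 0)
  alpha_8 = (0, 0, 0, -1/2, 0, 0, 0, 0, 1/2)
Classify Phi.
Compute the Cartan integers a_ij = 2(alpha_i, alpha_j)/(alpha_j, alpha_j); the resulting 8x8 Cartan matrix is
[[2, 0, 0, -1, 0, 0, 0, 0], [0, 2, 0, 0, -1, -1, 0, 0], [0, 0, 2, 0, -1, 0, 0, -1], [-1, 0, 0, 2, 0, 0, -1, 0], [0, -1, -1, 0, 2, 0, 0, 0], [0, -1, 0, 0, 0, 2, -1, 0], [0, 0, 0, -1, 0, -1, 2, 0], [0, 0, -1, 0, 0, 0, 0, 2]].
All simple roots have the same length, so the diagram is simply laced. The associated Dynkin diagram is a chain of 8 nodes with single edges (A_8), so the type is A_8 (the algebra sl(9)).

A_8 (sl(9))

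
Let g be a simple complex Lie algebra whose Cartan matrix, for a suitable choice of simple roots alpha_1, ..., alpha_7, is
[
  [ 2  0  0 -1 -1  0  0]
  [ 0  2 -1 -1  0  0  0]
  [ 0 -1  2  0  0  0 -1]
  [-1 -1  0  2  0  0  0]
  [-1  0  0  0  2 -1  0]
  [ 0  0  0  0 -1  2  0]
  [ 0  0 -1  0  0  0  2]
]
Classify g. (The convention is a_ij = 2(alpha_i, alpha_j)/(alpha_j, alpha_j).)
The matrix has rank 7 with 2's on the diagonal. Reading the off-diagonal entries as Dynkin edges (a single edge where a_ij = a_ji = -1; a double or triple edge where a_ij * a_ji = 2 or 3), the diagram is a chain of 7 nodes with single edges (A_7). One simple-root ordering that puts it in standard form is (alpha_6, alpha_5, alpha_1, alpha_4, alpha_2, alpha_3, alpha_7). So the algebra is type A_7, i.e. sl(8).

A7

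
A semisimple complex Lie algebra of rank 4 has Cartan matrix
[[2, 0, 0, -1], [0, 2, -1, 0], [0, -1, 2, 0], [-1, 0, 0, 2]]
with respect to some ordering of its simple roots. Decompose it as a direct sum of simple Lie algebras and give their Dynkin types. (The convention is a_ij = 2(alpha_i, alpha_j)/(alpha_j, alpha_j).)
A_2 (sl(3)) + A_2 (sl(3))

The diagram associated to this matrix has two connected components: the simple roots {alpha_2, alpha_3} form a chain of 2 nodes with single edges (A_2), and {alpha_1, alpha_4} form a chain of 2 nodes with single edges (A_2). A semisimple Lie algebra decomposes uniquely as the direct sum of simple ideals, one per connected component of its Dynkin diagram, so g ≅ A_2 ⊕ A_2 (dimension 8 + 8 = 16).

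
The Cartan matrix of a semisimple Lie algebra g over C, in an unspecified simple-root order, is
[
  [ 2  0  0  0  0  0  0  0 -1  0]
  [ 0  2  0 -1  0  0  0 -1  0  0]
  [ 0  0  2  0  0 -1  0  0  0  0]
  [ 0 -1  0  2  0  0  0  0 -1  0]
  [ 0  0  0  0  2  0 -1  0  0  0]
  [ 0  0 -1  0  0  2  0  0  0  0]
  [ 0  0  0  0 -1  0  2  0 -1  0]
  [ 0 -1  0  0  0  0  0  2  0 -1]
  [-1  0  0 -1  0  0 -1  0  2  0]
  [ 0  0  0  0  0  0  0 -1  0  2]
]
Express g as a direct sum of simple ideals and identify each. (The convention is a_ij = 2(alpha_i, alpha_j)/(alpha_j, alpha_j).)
A2 ⊕ E8

The diagram associated to this matrix has two connected components: the simple roots {alpha_3, alpha_6} form a chain of 2 nodes with single edges (A_2), and {alpha_1, alpha_2, alpha_4, alpha_5, alpha_7, alpha_8, alpha_9, alpha_10} form a chain of 7 nodes with one extra node attached to the third node from one end (E_8). A semisimple Lie algebra decomposes uniquely as the direct sum of simple ideals, one per connected component of its Dynkin diagram, so g ≅ A_2 ⊕ E_8 (dimension 8 + 248 = 256).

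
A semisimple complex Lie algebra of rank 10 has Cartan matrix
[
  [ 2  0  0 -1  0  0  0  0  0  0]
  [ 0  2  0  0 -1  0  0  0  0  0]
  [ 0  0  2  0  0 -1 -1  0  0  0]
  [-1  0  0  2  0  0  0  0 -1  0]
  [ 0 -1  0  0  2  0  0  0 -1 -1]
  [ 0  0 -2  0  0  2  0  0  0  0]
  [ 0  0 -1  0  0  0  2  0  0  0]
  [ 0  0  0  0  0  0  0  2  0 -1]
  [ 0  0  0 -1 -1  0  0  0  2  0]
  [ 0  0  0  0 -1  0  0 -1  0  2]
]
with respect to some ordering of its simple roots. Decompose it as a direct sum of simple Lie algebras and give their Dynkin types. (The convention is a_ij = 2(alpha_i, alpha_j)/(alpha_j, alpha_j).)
type C_3 ⊕ type E_7

The diagram associated to this matrix has two connected components: the simple roots {alpha_3, alpha_6, alpha_7} form a chain of 3 nodes with a double edge at one end; the terminal node there is the unique long simple root (C_3), and {alpha_1, alpha_2, alpha_4, alpha_5, alpha_8, alpha_9, alpha_10} form a chain of 6 nodes with one extra node attached to the third node from one end (E_7). A semisimple Lie algebra decomposes uniquely as the direct sum of simple ideals, one per connected component of its Dynkin diagram, so g ≅ C_3 ⊕ E_7 (dimension 21 + 133 = 154).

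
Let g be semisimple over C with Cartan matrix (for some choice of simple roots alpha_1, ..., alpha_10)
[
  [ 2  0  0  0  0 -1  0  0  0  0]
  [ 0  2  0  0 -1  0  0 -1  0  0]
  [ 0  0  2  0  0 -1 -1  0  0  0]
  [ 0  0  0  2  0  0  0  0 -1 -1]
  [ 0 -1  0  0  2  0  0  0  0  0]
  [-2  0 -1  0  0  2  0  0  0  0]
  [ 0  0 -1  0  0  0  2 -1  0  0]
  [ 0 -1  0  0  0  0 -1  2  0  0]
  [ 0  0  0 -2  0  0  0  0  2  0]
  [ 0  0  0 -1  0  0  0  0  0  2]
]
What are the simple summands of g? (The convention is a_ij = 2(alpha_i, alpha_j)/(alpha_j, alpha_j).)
B_7 + C_3

The diagram associated to this matrix has two connected components: the simple roots {alpha_1, alpha_2, alpha_3, alpha_5, alpha_6, alpha_7, alpha_8} form a chain of 7 nodes with a double edge at one end; the terminal node there is the unique short simple root (B_7), and {alpha_4, alpha_9, alpha_10} form a chain of 3 nodes with a double edge at one end; the terminal node there is the unique long simple root (C_3). A semisimple Lie algebra decomposes uniquely as the direct sum of simple ideals, one per connected component of its Dynkin diagram, so g ≅ B_7 ⊕ C_3 (dimension 105 + 21 = 126).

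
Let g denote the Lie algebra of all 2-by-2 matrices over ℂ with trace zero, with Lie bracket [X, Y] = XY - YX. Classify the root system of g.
This is sl(2), which has dimension 2^2 - 1 = 3 and rank 2 - 1 = 1 (a Cartan subalgebra is the diagonal traceless matrices). In the classification of classical Lie algebras, the special linear algebra sl(n+1) has type A_n; here n = 1, so the Dynkin diagram is a chain of 1 nodes with single edges (A_1). Hence the type is A_1.

type A_1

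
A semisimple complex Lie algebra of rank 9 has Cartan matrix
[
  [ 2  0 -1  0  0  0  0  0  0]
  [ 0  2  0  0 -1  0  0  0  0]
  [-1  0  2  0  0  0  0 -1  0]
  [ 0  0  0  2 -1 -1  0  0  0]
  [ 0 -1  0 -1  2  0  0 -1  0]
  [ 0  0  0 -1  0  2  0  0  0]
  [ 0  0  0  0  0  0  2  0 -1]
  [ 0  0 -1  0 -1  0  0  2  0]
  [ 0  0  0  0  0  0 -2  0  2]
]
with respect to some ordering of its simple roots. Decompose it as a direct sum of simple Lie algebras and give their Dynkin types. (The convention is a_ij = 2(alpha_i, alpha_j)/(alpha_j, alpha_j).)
The diagram associated to this matrix has two connected components: the simple roots {alpha_7, alpha_9} form a chain of 2 nodes with a double edge at one end; the terminal node there is the unique short simple root (B_2), and {alpha_1, alpha_2, alpha_3, alpha_4, alpha_5, alpha_6, alpha_8} form a chain of 6 nodes with one extra node attached to the third node from one end (E_7). A semisimple Lie algebra decomposes uniquely as the direct sum of simple ideals, one per connected component of its Dynkin diagram, so g ≅ B_2 ⊕ E_7 (dimension 10 + 133 = 143).

B2 ⊕ E7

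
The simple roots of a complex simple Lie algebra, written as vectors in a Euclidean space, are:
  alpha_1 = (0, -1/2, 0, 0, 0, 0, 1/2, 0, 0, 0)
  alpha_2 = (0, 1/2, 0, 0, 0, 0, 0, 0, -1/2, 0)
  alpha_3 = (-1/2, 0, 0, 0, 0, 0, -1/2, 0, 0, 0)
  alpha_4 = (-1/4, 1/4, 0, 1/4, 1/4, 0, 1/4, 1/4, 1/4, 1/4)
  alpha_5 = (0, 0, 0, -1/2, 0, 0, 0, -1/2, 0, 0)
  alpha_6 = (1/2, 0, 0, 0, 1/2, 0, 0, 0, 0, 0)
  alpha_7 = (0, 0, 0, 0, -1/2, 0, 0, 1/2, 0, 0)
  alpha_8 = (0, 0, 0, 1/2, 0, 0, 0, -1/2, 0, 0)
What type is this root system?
E_8

Compute the Cartan integers a_ij = 2(alpha_i, alpha_j)/(alpha_j, alpha_j); the resulting 8x8 Cartan matrix is
[[2, -1, -1, 0, 0, 0, 0, 0], [-1, 2, 0, 0, 0, 0, 0, 0], [-1, 0, 2, 0, 0, -1, 0, 0], [0, 0, 0, 2, -1, 0, 0, 0], [0, 0, 0, -1, 2, 0, -1, 0], [0, 0, -1, 0, 0, 2, -1, 0], [0, 0, 0, 0, -1, -1, 2, -1], [0, 0, 0, 0, 0, 0, -1, 2]].
All simple roots have the same length, so the diagram is simply laced. The associated Dynkin diagram is a chain of 7 nodes with one extra node attached to the third node from one end (E_8), so the type is E_8.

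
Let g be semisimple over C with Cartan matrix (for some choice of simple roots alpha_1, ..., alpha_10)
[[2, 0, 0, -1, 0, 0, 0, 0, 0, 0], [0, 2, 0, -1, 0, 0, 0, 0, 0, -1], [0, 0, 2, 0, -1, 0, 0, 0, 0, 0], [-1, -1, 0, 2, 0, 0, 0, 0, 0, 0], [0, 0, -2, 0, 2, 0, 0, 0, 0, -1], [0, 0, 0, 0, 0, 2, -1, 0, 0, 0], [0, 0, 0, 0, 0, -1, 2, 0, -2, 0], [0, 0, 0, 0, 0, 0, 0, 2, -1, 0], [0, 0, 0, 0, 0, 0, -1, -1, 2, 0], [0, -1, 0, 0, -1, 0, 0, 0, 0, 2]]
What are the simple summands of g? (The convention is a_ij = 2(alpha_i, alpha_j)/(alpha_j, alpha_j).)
The diagram associated to this matrix has two connected components: the simple roots {alpha_1, alpha_2, alpha_3, alpha_4, alpha_5, alpha_10} form a chain of 6 nodes with a double edge at one end; the terminal node there is the unique short simple root (B_6), and {alpha_6, alpha_7, alpha_8, alpha_9} form a chain of 4 nodes with a double edge between the middle two (F_4). A semisimple Lie algebra decomposes uniquely as the direct sum of simple ideals, one per connected component of its Dynkin diagram, so g ≅ B_6 ⊕ F_4 (dimension 78 + 52 = 130).

B_6 (so(13)) + F_4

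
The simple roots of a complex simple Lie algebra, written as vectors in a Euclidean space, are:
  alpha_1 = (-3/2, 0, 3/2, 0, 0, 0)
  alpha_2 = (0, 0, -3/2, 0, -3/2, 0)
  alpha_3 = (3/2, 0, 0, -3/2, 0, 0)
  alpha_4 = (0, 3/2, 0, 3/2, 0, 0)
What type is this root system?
A_4 (sl(5))

Compute the Cartan integers a_ij = 2(alpha_i, alpha_j)/(alpha_j, alpha_j); the resulting 4x4 Cartan matrix is
[[2, -1, -1, 0], [-1, 2, 0, 0], [-1, 0, 2, -1], [0, 0, -1, 2]].
All simple roots have the same length, so the diagram is simply laced. The associated Dynkin diagram is a chain of 4 nodes with single edges (A_4), so the type is A_4 (the algebra sl(5)).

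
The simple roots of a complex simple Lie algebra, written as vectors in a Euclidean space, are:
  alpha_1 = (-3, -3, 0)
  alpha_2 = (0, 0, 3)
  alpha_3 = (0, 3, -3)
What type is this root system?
B_3 (so(7))

Compute the Cartan integers a_ij = 2(alpha_i, alpha_j)/(alpha_j, alpha_j); the resulting 3x3 Cartan matrix is
[[2, 0, -1], [0, 2, -1], [-1, -2, 2]].
The roots have two lengths (squared-length ratio 2:1); the short ones are alpha_{2}. The associated Dynkin diagram is a chain of 3 nodes with a double edge at one end; the terminal node there is the unique short simple root (B_3), so the type is B_3 (the algebra so(7)).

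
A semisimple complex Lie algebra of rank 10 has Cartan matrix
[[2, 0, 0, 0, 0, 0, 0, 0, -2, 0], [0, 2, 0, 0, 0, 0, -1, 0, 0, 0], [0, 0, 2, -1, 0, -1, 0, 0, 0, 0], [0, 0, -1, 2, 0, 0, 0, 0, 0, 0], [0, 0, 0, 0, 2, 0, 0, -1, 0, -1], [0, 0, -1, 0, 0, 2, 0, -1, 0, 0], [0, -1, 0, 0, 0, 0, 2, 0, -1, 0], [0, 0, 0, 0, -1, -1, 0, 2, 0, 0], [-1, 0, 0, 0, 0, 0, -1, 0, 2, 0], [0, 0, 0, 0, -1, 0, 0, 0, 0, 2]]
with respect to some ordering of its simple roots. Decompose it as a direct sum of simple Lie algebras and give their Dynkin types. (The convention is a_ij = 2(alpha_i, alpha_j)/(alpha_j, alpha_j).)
type A_6 ⊕ type C_4

The diagram associated to this matrix has two connected components: the simple roots {alpha_3, alpha_4, alpha_5, alpha_6, alpha_8, alpha_10} form a chain of 6 nodes with single edges (A_6), and {alpha_1, alpha_2, alpha_7, alpha_9} form a chain of 4 nodes with a double edge at one end; the terminal node there is the unique long simple root (C_4). A semisimple Lie algebra decomposes uniquely as the direct sum of simple ideals, one per connected component of its Dynkin diagram, so g ≅ A_6 ⊕ C_4 (dimension 48 + 36 = 84).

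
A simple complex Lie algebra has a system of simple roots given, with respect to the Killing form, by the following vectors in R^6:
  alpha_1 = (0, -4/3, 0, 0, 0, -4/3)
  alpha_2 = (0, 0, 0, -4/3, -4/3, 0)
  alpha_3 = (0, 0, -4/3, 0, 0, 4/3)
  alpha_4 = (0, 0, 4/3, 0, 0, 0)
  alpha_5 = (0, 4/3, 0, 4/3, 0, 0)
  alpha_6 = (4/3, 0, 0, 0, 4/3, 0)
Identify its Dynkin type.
B6

Compute the Cartan integers a_ij = 2(alpha_i, alpha_j)/(alpha_j, alpha_j); the resulting 6x6 Cartan matrix is
[[2, 0, -1, 0, -1, 0], [0, 2, 0, 0, -1, -1], [-1, 0, 2, -2, 0, 0], [0, 0, -1, 2, 0, 0], [-1, -1, 0, 0, 2, 0], [0, -1, 0, 0, 0, 2]].
The roots have two lengths (squared-length ratio 2:1); the short ones are alpha_{4}. The associated Dynkin diagram is a chain of 6 nodes with a double edge at one end; the terminal node there is the unique short simple root (B_6), so the type is B_6 (the algebra so(13)).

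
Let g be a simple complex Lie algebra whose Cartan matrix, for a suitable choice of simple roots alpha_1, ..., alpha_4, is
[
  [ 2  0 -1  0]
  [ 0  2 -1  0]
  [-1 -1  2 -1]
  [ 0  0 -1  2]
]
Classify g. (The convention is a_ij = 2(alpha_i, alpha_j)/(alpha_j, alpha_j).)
The matrix has rank 4 with 2's on the diagonal. Reading the off-diagonal entries as Dynkin edges (a single edge where a_ij = a_ji = -1; a double or triple edge where a_ij * a_ji = 2 or 3), the diagram is a chain of 2 nodes with a fork of two nodes at one end (D_4). One simple-root ordering that puts it in standard form is (alpha_4, alpha_3, alpha_2, alpha_1). So the algebra is type D_4, i.e. so(8).

type D_4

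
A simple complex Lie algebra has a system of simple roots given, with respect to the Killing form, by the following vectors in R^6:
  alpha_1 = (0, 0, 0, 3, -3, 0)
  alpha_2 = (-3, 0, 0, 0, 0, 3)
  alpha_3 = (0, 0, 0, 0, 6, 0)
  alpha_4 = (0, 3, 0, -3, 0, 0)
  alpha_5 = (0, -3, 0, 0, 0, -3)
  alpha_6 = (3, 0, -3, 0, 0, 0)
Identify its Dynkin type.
type C_6

Compute the Cartan integers a_ij = 2(alpha_i, alpha_j)/(alpha_j, alpha_j); the resulting 6x6 Cartan matrix is
[[2, 0, -1, -1, 0, 0], [0, 2, 0, 0, -1, -1], [-2, 0, 2, 0, 0, 0], [-1, 0, 0, 2, -1, 0], [0, -1, 0, -1, 2, 0], [0, -1, 0, 0, 0, 2]].
The roots have two lengths (squared-length ratio 2:1); the short ones are alpha_{1,2,4,5,6}. The associated Dynkin diagram is a chain of 6 nodes with a double edge at one end; the terminal node there is the unique long simple root (C_6), so the type is C_6 (the algebra sp(12)).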